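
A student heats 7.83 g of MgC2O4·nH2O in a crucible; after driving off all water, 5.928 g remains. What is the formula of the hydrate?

MgC2O4·2H2O

Mass of water lost = 7.83 − 5.928 = 1.902 g → 1.902 / 18.02 = 0.1055 mol H2O
Molar mass of MgC2O4 = 112.33 g/mol → mol MgC2O4 = 5.928 / 112.33 = 0.05277
n = 0.1055 / 0.05277 = 2.00 ≈ 2 → MgC2O4·2H2O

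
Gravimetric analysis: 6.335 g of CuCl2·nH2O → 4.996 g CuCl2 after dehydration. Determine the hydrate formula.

CuCl2·2H2O

Mass of water lost = 6.335 − 4.996 = 1.339 g → 1.339 / 18.02 = 0.07431 mol H2O
Molar mass of CuCl2 = 134.45 g/mol → mol CuCl2 = 4.996 / 134.45 = 0.03716
n = 0.07431 / 0.03716 = 2.00 ≈ 2 → CuCl2·2H2O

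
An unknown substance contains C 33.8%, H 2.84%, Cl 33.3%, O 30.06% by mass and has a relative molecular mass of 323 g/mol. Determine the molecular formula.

C9H9Cl3O6

Assume 100 g: 33.8 g C, 2.84 g H, 33.3 g Cl, 30.06 g O.
n(C) = 33.8/12.01 = 2.814, n(H) = 2.84/1.008 = 2.817, n(Cl) = 33.3/35.45 = 0.9394, n(O) = 30.06/16.00 = 1.879
Smallest is Cl at 0.9394 mol; normalising gives C 2.996, H 2.999, Cl 1.000, O 2.000
≈ 3:3:1:2 → C3H3ClO2
Empirical-formula mass = 106.50 g/mol
n = 323 / 106.50 = 3.03 ≈ 3
Molecular formula = (C3H3ClO2)×3 = C9H9Cl3O6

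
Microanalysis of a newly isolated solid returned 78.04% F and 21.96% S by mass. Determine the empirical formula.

F6S

Assume 100 g: 78.04 g F, 21.96 g S.
Moles — F: 78.04 / 19.00 = 4.107 mol; S: 21.96 / 32.07 = 0.6848 mol
Divide by the smallest (0.6848 mol S): F 5.998, S 1.000
Ratio ≈ 6:1, so the empirical formula is F6S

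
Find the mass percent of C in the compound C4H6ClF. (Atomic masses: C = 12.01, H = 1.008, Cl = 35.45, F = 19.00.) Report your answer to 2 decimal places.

Molar mass = 4(12.01) + 6(1.008) + 1(35.45) + 1(19.00) = 108.538 g/mol
Mass of C per mole = 4 × 12.01 = 48.040 g
% C = 48.040 / 108.538 × 100 = 44.26%

44.26%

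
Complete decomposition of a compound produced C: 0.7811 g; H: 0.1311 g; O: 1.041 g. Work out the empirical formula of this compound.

Moles — C: 0.7811 / 12.01 = 0.06504 mol; H: 0.1311 / 1.008 = 0.1301 mol; O: 1.041 / 16.00 = 0.06506 mol
Divide by the smallest (0.06504 mol C): C 1.000, H 2.000, O 1.000
→ CH2O

CH2O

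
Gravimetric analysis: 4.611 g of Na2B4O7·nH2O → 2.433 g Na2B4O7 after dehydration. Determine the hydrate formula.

Mass of water lost = 4.611 − 2.433 = 2.178 g → 2.178 / 18.02 = 0.1209 mol H2O
Molar mass of Na2B4O7 = 201.22 g/mol → mol Na2B4O7 = 2.433 / 201.22 = 0.01209
n = 0.1209 / 0.01209 = 10.00 ≈ 10 → Na2B4O7·10H2O

Na2B4O7·10H2O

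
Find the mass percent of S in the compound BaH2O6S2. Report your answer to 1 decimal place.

Molar mass = 1(137.33) + 2(1.008) + 6(16.00) + 2(32.07) = 299.486 g/mol
Mass of S per mole = 2 × 32.07 = 64.140 g
% S = 64.140 / 299.486 × 100 = 21.4%

21.4%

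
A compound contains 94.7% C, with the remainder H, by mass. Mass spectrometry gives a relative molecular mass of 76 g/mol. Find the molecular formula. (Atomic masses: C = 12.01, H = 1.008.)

Assume 100 g: 94.7 g C, 5.3 g H.
n(C) = 94.7/12.01 = 7.885, n(H) = 5.3/1.008 = 5.258
Divide by the smallest (5.258 mol H): C 1.500, H 1.000
Scaling by 2: C 3.00, H 2.00 → C3H2
Empirical-formula mass = 38.05 g/mol
n = 76 / 38.05 = 2.00 ≈ 2
Molecular formula = (C3H2)×2 = C6H4

C6H4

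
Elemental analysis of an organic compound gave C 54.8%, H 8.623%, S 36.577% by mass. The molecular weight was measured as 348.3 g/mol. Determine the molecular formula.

Assume 100 g: 54.8 g C, 8.623 g H, 36.577 g S.
n(C) = 54.8/12.01 = 4.563, n(H) = 8.623/1.008 = 8.555, n(S) = 36.577/32.07 = 1.141
Ratios (÷ 1.141): C 4.001, H 7.500, S 1.000
Scaling by 2: C 8.00, H 15.00, S 2.00 → C8H15S2
Empirical-formula mass = 175.34 g/mol
n = 348.3 / 175.34 = 1.99 ≈ 2
Molecular formula = (C8H15S2)×2 = C16H30S4

C16H30S4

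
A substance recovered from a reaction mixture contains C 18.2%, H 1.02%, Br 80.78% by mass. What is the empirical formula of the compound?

C3H2Br2

Assume 100 g: 18.2 g C, 1.02 g H, 80.78 g Br.
C: 18.2 g ÷ 12.01 g/mol = 1.515 mol
H: 1.02 g ÷ 1.008 g/mol = 1.012 mol
Br: 80.78 g ÷ 79.90 g/mol = 1.011 mol
Divide by the smallest (1.011 mol Br): C 1.499, H 1.001, Br 1.000
×2: C 3.00, H 2.00, Br 2.00 → C3H2Br2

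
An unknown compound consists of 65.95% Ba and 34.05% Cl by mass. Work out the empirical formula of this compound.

BaCl2

Assume 100 g: 65.95 g Ba, 34.05 g Cl.
Moles — Ba: 65.95 / 137.33 = 0.4802 mol; Cl: 34.05 / 35.45 = 0.9605 mol
Ratios (÷ 0.4802): Ba 1.000, Cl 2.000
→ BaCl2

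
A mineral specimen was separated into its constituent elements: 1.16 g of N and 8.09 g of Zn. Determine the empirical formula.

N2Zn3

N: 1.16 g ÷ 14.01 g/mol = 0.0828 mol
Zn: 8.09 g ÷ 65.38 g/mol = 0.1237 mol
Divide by the smallest (0.0828 mol N): N 1.000, Zn 1.494
×2: N 2.00, Zn 2.99 → N2Zn3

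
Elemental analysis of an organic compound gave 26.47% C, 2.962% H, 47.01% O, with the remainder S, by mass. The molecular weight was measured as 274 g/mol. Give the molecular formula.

C6H8O8S2

Assume 100 g: 26.47 g C, 2.962 g H, 47.01 g O, 23.558 g S.
n(C) = 26.47/12.01 = 2.204, n(H) = 2.962/1.008 = 2.938, n(O) = 47.01/16.00 = 2.938, n(S) = 23.558/32.07 = 0.7346
Smallest is S at 0.7346 mol; normalising gives C 3.000, H 4.000, O 4.000, S 1.000
Ratio ≈ 3:4:4:1, so the empirical formula is C3H4O4S
Empirical-formula mass = 136.13 g/mol
n = 274 / 136.13 = 2.01 ≈ 2
Molecular formula = (C3H4O4S)×2 = C6H8O8S2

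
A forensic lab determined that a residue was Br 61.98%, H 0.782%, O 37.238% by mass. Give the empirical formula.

Assume 100 g: 61.98 g Br, 0.782 g H, 37.238 g O.
Moles — Br: 61.98 / 79.90 = 0.7757 mol; H: 0.782 / 1.008 = 0.7758 mol; O: 37.238 / 16.00 = 2.327 mol
Smallest is Br at 0.7757 mol; normalising gives Br 1.000, H 1.000, O 3.000
Ratio ≈ 1:1:3, so the empirical formula is BrHO3

BrHO3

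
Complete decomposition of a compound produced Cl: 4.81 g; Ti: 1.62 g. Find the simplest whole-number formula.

Cl4Ti

n(Cl) = 4.81/35.45 = 0.1357, n(Ti) = 1.62/47.87 = 0.03384
Ratios (÷ 0.03384): Cl 4.009, Ti 1.000
Ratio ≈ 4:1, so the empirical formula is Cl4Ti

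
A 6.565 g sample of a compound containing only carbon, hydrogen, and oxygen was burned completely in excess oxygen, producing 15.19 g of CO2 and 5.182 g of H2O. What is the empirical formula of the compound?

mol C = 15.19 / 44.01 = 0.3451; mass C = 0.3451 × 12.01 = 4.145 g
mol H = 2 × (5.182 / 18.02) = 0.5751; mass H = 0.5751 × 1.008 = 0.5797 g
mass O = 6.565 − (4.725) = 1.840 g → mol O = 0.1150
Ratios (÷ 0.115): C 3.001, H 5.001, O 1.000
Ratio ≈ 3:5:1, so the empirical formula is C3H5O

C3H5O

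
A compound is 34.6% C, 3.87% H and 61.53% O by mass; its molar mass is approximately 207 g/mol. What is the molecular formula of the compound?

C6H8O8

Assume 100 g: 34.6 g C, 3.87 g H, 61.53 g O.
n(C) = 34.6/12.01 = 2.881, n(H) = 3.87/1.008 = 3.839, n(O) = 61.53/16.00 = 3.846
Smallest is C at 2.881 mol; normalising gives C 1.000, H 1.333, O 1.335
×3: C 3.00, H 4.00, O 4.00 → C3H4O4
Empirical-formula mass = 104.06 g/mol
n = 207 / 104.06 = 1.99 ≈ 2
Molecular formula = (C3H4O4)×2 = C6H8O8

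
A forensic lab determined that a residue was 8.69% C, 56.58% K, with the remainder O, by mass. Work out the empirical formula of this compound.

CK2O3

Assume 100 g: 8.69 g C, 56.58 g K, 34.73 g O.
Moles — C: 8.69 / 12.01 = 0.7236 mol; K: 56.58 / 39.10 = 1.447 mol; O: 34.73 / 16.00 = 2.171 mol
Divide by the smallest (0.7236 mol C): C 1.000, K 2.000, O 3.000
→ CK2O3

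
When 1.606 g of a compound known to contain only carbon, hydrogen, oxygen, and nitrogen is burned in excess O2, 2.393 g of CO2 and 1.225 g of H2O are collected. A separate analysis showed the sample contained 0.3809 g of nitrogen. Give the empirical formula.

C2H5NO

mol C = 2.393 / 44.01 = 0.05437; mass C = 0.05437 × 12.01 = 0.6530 g
mol H = 2 × (1.225 / 18.02) = 0.1360; mass H = 0.1360 × 1.008 = 0.1370 g
mol N = 0.3809 / 14.01 = 0.02719
mass O = 1.606 − (1.171) = 0.4350 g → mol O = 0.02719
Ratios (÷ 0.02719): C 2.000, H 5.001, N 1.000, O 1.000
≈ 2:5:1:1 → C2H5NO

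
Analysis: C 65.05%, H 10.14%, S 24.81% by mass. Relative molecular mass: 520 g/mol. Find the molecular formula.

C28H52S4

Assume 100 g: 65.05 g C, 10.14 g H, 24.81 g S.
Moles — C: 65.05 / 12.01 = 5.416 mol; H: 10.14 / 1.008 = 10.06 mol; S: 24.81 / 32.07 = 0.7736 mol
Ratios (÷ 0.7736): C 7.001, H 13.003, S 1.000
→ C7H13S
Empirical-formula mass = 129.24 g/mol
n = 520 / 129.24 = 4.02 ≈ 4
Molecular formula = (C7H13S)×4 = C28H52S4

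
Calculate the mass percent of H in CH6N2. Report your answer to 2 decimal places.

13.13%

Molar mass = 1(12.01) + 6(1.008) + 2(14.01) = 46.078 g/mol
Mass of H per mole = 6 × 1.008 = 6.048 g
% H = 6.048 / 46.078 × 100 = 13.13%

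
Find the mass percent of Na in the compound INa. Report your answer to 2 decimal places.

15.34%

Molar mass = 1(126.90) + 1(22.99) = 149.890 g/mol
Mass of Na per mole = 1 × 22.99 = 22.990 g
% Na = 22.990 / 149.890 × 100 = 15.34%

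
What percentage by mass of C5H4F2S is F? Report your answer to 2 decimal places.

Molar mass = 5(12.01) + 4(1.008) + 2(19.00) + 1(32.07) = 134.152 g/mol
Mass of F per mole = 2 × 19.00 = 38.000 g
% F = 38.000 / 134.152 × 100 = 28.33%

28.33%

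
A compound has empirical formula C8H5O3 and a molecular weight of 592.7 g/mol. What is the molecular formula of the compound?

C32H20O12

Empirical-formula mass = 149.12 g/mol
n = 592.7 / 149.12 = 3.97 ≈ 4
Molecular formula = (C8H5O3)4 = C32H20O12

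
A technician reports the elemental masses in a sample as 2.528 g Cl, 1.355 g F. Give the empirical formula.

ClF

Moles — Cl: 2.528 / 35.45 = 0.07131 mol; F: 1.355 / 19.00 = 0.07132 mol
Smallest is Cl at 0.07131 mol; normalising gives Cl 1.000, F 1.000
→ ClF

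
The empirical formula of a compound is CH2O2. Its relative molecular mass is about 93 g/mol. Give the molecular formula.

Empirical-formula mass = 46.03 g/mol
n = 93 / 46.03 = 2.02 ≈ 2
Molecular formula = (CH2O2)2 = C2H4O4

C2H4O4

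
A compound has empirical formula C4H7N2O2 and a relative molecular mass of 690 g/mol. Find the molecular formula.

Empirical-formula mass = 115.12 g/mol
n = 690 / 115.12 = 5.99 ≈ 6
Molecular formula = (C4H7N2O2)6 = C24H42N12O12

C24H42N12O12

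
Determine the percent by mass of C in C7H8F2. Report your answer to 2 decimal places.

64.60%

Molar mass = 7(12.01) + 8(1.008) + 2(19.00) = 130.134 g/mol
Mass of C per mole = 7 × 12.01 = 84.070 g
% C = 84.070 / 130.134 × 100 = 64.60%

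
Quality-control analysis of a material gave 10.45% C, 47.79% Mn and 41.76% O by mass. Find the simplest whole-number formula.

Assume 100 g: 10.45 g C, 47.79 g Mn, 41.76 g O.
n(C) = 10.45/12.01 = 0.8701, n(Mn) = 47.79/54.94 = 0.8699, n(O) = 41.76/16.00 = 2.61
Ratios (÷ 0.8699): C 1.000, Mn 1.000, O 3.000
Ratio ≈ 1:1:3, so the empirical formula is CMnO3

CMnO3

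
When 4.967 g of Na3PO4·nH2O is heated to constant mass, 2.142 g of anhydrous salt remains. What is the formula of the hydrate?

Na3PO4·12H2O

Mass of water lost = 4.967 − 2.142 = 2.825 g → 2.825 / 18.02 = 0.1568 mol H2O
Molar mass of Na3PO4 = 163.94 g/mol → mol Na3PO4 = 2.142 / 163.94 = 0.01307
n = 0.1568 / 0.01307 = 12.00 ≈ 12 → Na3PO4·12H2O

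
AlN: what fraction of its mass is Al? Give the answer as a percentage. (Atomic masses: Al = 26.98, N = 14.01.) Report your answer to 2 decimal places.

65.82%

Molar mass = 1(26.98) + 1(14.01) = 40.990 g/mol
Mass of Al per mole = 1 × 26.98 = 26.980 g
% Al = 26.980 / 40.990 × 100 = 65.82%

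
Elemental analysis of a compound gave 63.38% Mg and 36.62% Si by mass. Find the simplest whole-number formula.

Assume 100 g: 63.38 g Mg, 36.62 g Si.
n(Mg) = 63.38/24.31 = 2.607, n(Si) = 36.62/28.09 = 1.304
Divide by the smallest (1.304 mol Si): Mg 2.000, Si 1.000
→ Mg2Si

Mg2Si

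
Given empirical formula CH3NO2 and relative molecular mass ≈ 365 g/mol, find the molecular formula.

C6H18N6O12

Empirical-formula mass = 61.04 g/mol
n = 365 / 61.04 = 5.98 ≈ 6
Molecular formula = (CH3NO2)6 = C6H18N6O12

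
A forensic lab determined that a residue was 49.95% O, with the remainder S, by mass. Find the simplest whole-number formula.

O2S

Assume 100 g: 49.95 g O, 50.05 g S.
Moles — O: 49.95 / 16.00 = 3.122 mol; S: 50.05 / 32.07 = 1.561 mol
Divide by the smallest (1.561 mol S): O 2.000, S 1.000
→ O2S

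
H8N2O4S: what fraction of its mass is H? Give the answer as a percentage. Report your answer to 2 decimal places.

Molar mass = 8(1.008) + 2(14.01) + 4(16.00) + 1(32.07) = 132.154 g/mol
Mass of H per mole = 8 × 1.008 = 8.064 g
% H = 8.064 / 132.154 × 100 = 6.10%

6.10%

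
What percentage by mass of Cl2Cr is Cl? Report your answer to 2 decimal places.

57.69%

Molar mass = 2(35.45) + 1(52.00) = 122.900 g/mol
Mass of Cl per mole = 2 × 35.45 = 70.900 g
% Cl = 70.900 / 122.900 × 100 = 57.69%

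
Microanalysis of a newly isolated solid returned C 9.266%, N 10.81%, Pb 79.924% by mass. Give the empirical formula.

Assume 100 g: 9.266 g C, 10.81 g N, 79.924 g Pb.
n(C) = 9.266/12.01 = 0.7715, n(N) = 10.81/14.01 = 0.7716, n(Pb) = 79.924/207.2 = 0.3857
Divide by the smallest (0.3857 mol Pb): C 2.000, N 2.000, Pb 1.000
Ratio ≈ 2:2:1, so the empirical formula is C2N2Pb

C2N2Pb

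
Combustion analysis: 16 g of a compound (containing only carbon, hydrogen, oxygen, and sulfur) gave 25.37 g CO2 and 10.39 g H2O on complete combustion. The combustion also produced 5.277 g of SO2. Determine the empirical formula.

C7H14O4S

mol C = 25.37 / 44.01 = 0.5765; mass C = 0.5765 × 12.01 = 6.923 g
mol H = 2 × (10.39 / 18.02) = 1.153; mass H = 1.153 × 1.008 = 1.162 g
mol S = 5.277 / 64.07 = 0.08236; mass S = 2.641 g
mass O = 16 − (10.73) = 5.273 g → mol O = 0.3296
Smallest is S at 0.08236 mol; normalising gives C 6.999, H 14.001, O 4.001, S 1.000
Ratio ≈ 7:14:4:1, so the empirical formula is C7H14O4S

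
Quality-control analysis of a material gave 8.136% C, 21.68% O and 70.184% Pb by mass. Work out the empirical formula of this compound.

C2O4Pb

Assume 100 g: 8.136 g C, 21.68 g O, 70.184 g Pb.
C: 8.136 g ÷ 12.01 g/mol = 0.6774 mol
O: 21.68 g ÷ 16.00 g/mol = 1.355 mol
Pb: 70.184 g ÷ 207.2 g/mol = 0.3387 mol
Ratios (÷ 0.3387): C 2.000, O 4.000, Pb 1.000
≈ 2:4:1 → C2O4Pb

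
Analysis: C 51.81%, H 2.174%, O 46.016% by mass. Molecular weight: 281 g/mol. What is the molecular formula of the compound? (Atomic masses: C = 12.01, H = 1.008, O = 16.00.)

Assume 100 g: 51.81 g C, 2.174 g H, 46.016 g O.
n(C) = 51.81/12.01 = 4.314, n(H) = 2.174/1.008 = 2.157, n(O) = 46.016/16.00 = 2.876
Ratios (÷ 2.157): C 2.000, H 1.000, O 1.333
×3: C 6.00, H 3.00, O 4.00 → C6H3O4
Empirical-formula mass = 139.08 g/mol
n = 281 / 139.08 = 2.02 ≈ 2
Molecular formula = (C6H3O4)×2 = C12H6O8

C12H6O8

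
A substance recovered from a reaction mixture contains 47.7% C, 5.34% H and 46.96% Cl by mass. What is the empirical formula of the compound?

C3H4Cl

Assume 100 g: 47.7 g C, 5.34 g H, 46.96 g Cl.
C: 47.7 g ÷ 12.01 g/mol = 3.972 mol
H: 5.34 g ÷ 1.008 g/mol = 5.298 mol
Cl: 46.96 g ÷ 35.45 g/mol = 1.325 mol
Smallest is Cl at 1.325 mol; normalising gives C 2.998, H 3.999, Cl 1.000
≈ 3:4:1 → C3H4Cl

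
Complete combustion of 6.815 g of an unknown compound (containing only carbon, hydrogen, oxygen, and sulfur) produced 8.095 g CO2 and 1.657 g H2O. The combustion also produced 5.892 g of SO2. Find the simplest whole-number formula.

C2H2OS

mol C = 8.095 / 44.01 = 0.1839; mass C = 0.1839 × 12.01 = 2.209 g
mol H = 2 × (1.657 / 18.02) = 0.1839; mass H = 0.1839 × 1.008 = 0.1854 g
mol S = 5.892 / 64.07 = 0.09196; mass S = 2.949 g
mass O = 6.815 − (5.344) = 1.471 g → mol O = 0.09196
Smallest is O at 0.09196 mol; normalising gives C 2.000, H 2.000, O 1.000, S 1.000
Ratio ≈ 2:2:1:1, so the empirical formula is C2H2OS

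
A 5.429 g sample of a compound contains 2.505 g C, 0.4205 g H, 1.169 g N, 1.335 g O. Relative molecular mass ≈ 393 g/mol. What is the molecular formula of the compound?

C15H30N6O6

C: 2.505 g ÷ 12.01 g/mol = 0.2086 mol
H: 0.4205 g ÷ 1.008 g/mol = 0.4172 mol
N: 1.169 g ÷ 14.01 g/mol = 0.08344 mol
O: 1.335 g ÷ 16.00 g/mol = 0.08344 mol
Smallest is O at 0.08344 mol; normalising gives C 2.500, H 5.000, N 1.000, O 1.000
×2: C 5.00, H 10.00, N 2.00, O 2.00 → C5H10N2O2
Empirical-formula mass = 130.15 g/mol
n = 393 / 130.15 = 3.02 ≈ 3
Molecular formula = (C5H10N2O2)×3 = C15H30N6O6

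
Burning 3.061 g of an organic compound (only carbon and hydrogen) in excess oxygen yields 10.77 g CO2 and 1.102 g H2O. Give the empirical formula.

C2H

mol C = 10.77 / 44.01 = 0.2447; mass C = 0.2447 × 12.01 = 2.939 g
mol H = 2 × (1.102 / 18.02) = 0.1223; mass H = 0.1223 × 1.008 = 0.1233 g
Divide by the smallest (0.1223 mol H): C 2.001, H 1.000
→ C2H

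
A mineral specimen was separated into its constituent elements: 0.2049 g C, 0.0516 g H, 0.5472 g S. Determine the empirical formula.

n(C) = 0.2049/12.01 = 0.01706, n(H) = 0.0516/1.008 = 0.05119, n(S) = 0.5472/32.07 = 0.01706
Smallest is C at 0.01706 mol; normalising gives C 1.000, H 3.000, S 1.000
≈ 1:3:1 → CH3S

CH3S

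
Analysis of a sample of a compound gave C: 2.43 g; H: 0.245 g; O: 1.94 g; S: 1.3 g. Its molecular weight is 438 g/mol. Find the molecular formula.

C15H18O9S3

Moles — C: 2.43 / 12.01 = 0.2023 mol; H: 0.245 / 1.008 = 0.2431 mol; O: 1.94 / 16.00 = 0.1212 mol; S: 1.3 / 32.07 = 0.04054 mol
Divide by the smallest (0.04054 mol S): C 4.991, H 5.996, O 2.991, S 1.000
Ratio ≈ 5:6:3:1, so the empirical formula is C5H6O3S
Empirical-formula mass = 146.17 g/mol
n = 438 / 146.17 = 3.00 ≈ 3
Molecular formula = (C5H6O3S)×3 = C15H18O9S3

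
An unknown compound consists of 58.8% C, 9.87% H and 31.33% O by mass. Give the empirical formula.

Assume 100 g: 58.8 g C, 9.87 g H, 31.33 g O.
n(C) = 58.8/12.01 = 4.896, n(H) = 9.87/1.008 = 9.792, n(O) = 31.33/16.00 = 1.958
Divide by the smallest (1.958 mol O): C 2.500, H 5.001, O 1.000
Multiply by 2: C 5.00, H 10.00, O 2.00 → C5H10O2

C5H10O2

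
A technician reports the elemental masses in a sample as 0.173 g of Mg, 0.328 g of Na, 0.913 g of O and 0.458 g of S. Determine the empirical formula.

MgNa2O8S2

Mg: 0.173 g ÷ 24.31 g/mol = 0.007116 mol
Na: 0.328 g ÷ 22.99 g/mol = 0.01427 mol
O: 0.913 g ÷ 16.00 g/mol = 0.05706 mol
S: 0.458 g ÷ 32.07 g/mol = 0.01428 mol
Smallest is Mg at 0.007116 mol; normalising gives Mg 1.000, Na 2.005, O 8.018, S 2.007
≈ 1:2:8:2 → MgNa2O8S2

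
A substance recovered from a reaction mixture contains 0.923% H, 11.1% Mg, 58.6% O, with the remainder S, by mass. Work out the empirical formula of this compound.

H2MgO8S2

Assume 100 g: 0.923 g H, 11.1 g Mg, 58.6 g O, 29.38 g S.
H: 0.923 g ÷ 1.008 g/mol = 0.9157 mol
Mg: 11.1 g ÷ 24.31 g/mol = 0.4566 mol
O: 58.6 g ÷ 16.00 g/mol = 3.663 mol
S: 29.38 g ÷ 32.07 g/mol = 0.9161 mol
Divide by the smallest (0.4566 mol Mg): H 2.005, Mg 1.000, O 8.021, S 2.006
Ratio ≈ 2:1:8:2, so the empirical formula is H2MgO8S2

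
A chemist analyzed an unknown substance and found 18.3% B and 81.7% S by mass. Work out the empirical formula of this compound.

Assume 100 g: 18.3 g B, 81.7 g S.
Moles — B: 18.3 / 10.81 = 1.693 mol; S: 81.7 / 32.07 = 2.548 mol
Divide by the smallest (1.693 mol B): B 1.000, S 1.505
Multiply by 2: B 2.00, S 3.01 → B2S3

B2S3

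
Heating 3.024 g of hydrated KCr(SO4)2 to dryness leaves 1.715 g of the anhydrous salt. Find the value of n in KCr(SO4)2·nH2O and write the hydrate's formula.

KCr(SO4)2·12H2O

Mass of water lost = 3.024 − 1.715 = 1.309 g → 1.309 / 18.02 = 0.07264 mol H2O
Molar mass of KCr(SO4)2 = 283.24 g/mol → mol KCr(SO4)2 = 1.715 / 283.24 = 0.006055
n = 0.07264 / 0.006055 = 12.00 ≈ 12 → KCr(SO4)2·12H2O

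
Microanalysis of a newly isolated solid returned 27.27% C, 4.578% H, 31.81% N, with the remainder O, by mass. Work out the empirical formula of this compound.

Assume 100 g: 27.27 g C, 4.578 g H, 31.81 g N, 36.342 g O.
n(C) = 27.27/12.01 = 2.271, n(H) = 4.578/1.008 = 4.542, n(N) = 31.81/14.01 = 2.271, n(O) = 36.342/16.00 = 2.271
Divide by the smallest (2.271 mol N): C 1.000, H 2.000, N 1.000, O 1.000
Ratio ≈ 1:2:1:1, so the empirical formula is CH2NO

CH2NO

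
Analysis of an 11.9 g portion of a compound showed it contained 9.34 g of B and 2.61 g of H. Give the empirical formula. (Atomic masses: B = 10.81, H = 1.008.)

BH3

Moles — B: 9.34 / 10.81 = 0.864 mol; H: 2.61 / 1.008 = 2.589 mol
Smallest is B at 0.864 mol; normalising gives B 1.000, H 2.997
Ratio ≈ 1:3, so the empirical formula is BH3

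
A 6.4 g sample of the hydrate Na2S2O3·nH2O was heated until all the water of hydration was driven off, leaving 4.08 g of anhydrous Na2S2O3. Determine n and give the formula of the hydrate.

Mass of water lost = 6.4 − 4.08 = 2.32 g → 2.32 / 18.02 = 0.1287 mol H2O
Molar mass of Na2S2O3 = 158.12 g/mol → mol Na2S2O3 = 4.08 / 158.12 = 0.0258
n = 0.1287 / 0.0258 = 4.99 ≈ 5 → Na2S2O3·5H2O

Na2S2O3·5H2O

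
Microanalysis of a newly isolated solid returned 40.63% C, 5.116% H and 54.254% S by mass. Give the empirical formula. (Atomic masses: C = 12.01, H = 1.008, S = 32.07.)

Assume 100 g: 40.63 g C, 5.116 g H, 54.254 g S.
Moles — C: 40.63 / 12.01 = 3.383 mol; H: 5.116 / 1.008 = 5.075 mol; S: 54.254 / 32.07 = 1.692 mol
Smallest is S at 1.692 mol; normalising gives C 2.000, H 3.000, S 1.000
≈ 2:3:1 → C2H3S

C2H3S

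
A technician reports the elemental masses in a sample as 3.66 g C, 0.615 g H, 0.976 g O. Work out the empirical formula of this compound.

C5H10O

Moles — C: 3.66 / 12.01 = 0.3047 mol; H: 0.615 / 1.008 = 0.6101 mol; O: 0.976 / 16.00 = 0.061 mol
Divide by the smallest (0.061 mol O): C 4.996, H 10.002, O 1.000
→ C5H10O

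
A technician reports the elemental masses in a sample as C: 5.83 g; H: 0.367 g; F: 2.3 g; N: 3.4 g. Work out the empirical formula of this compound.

C: 5.83 g ÷ 12.01 g/mol = 0.4854 mol
H: 0.367 g ÷ 1.008 g/mol = 0.3641 mol
F: 2.3 g ÷ 19.00 g/mol = 0.1211 mol
N: 3.4 g ÷ 14.01 g/mol = 0.2427 mol
Divide by the smallest (0.1211 mol F): C 4.010, H 3.008, F 1.000, N 2.005
≈ 4:3:1:2 → C4H3FN2

C4H3FN2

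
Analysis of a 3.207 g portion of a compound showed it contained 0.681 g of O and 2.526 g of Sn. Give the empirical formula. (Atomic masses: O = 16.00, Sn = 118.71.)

O: 0.681 g ÷ 16.00 g/mol = 0.04256 mol
Sn: 2.526 g ÷ 118.71 g/mol = 0.02128 mol
Smallest is Sn at 0.02128 mol; normalising gives O 2.000, Sn 1.000
≈ 2:1 → O2Sn

O2Sn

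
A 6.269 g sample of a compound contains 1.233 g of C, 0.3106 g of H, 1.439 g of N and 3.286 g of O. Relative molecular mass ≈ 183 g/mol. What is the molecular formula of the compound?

C3H9N3O6

C: 1.233 g ÷ 12.01 g/mol = 0.1027 mol
H: 0.3106 g ÷ 1.008 g/mol = 0.3081 mol
N: 1.439 g ÷ 14.01 g/mol = 0.1027 mol
O: 3.286 g ÷ 16.00 g/mol = 0.2054 mol
Divide by the smallest (0.1027 mol C): C 1.000, H 3.001, N 1.000, O 2.000
→ CH3NO2
Empirical-formula mass = 61.04 g/mol
n = 183 / 61.04 = 3.00 ≈ 3
Molecular formula = (CH3NO2)×3 = C3H9N3O6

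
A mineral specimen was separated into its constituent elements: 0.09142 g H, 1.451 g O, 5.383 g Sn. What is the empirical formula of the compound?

H: 0.09142 g ÷ 1.008 g/mol = 0.09069 mol
O: 1.451 g ÷ 16.00 g/mol = 0.09069 mol
Sn: 5.383 g ÷ 118.71 g/mol = 0.04535 mol
Ratios (÷ 0.04535): H 2.000, O 2.000, Sn 1.000
Ratio ≈ 2:2:1, so the empirical formula is H2O2Sn

H2O2Sn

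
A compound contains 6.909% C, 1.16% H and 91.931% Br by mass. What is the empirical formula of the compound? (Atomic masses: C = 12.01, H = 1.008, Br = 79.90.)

Assume 100 g: 6.909 g C, 1.16 g H, 91.931 g Br.
C: 6.909 g ÷ 12.01 g/mol = 0.5753 mol
H: 1.16 g ÷ 1.008 g/mol = 1.151 mol
Br: 91.931 g ÷ 79.90 g/mol = 1.151 mol
Ratios (÷ 0.5753): C 1.000, H 2.000, Br 2.000
→ CH2Br2

CH2Br2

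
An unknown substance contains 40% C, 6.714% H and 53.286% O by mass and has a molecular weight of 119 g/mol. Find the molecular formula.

C4H8O4

Assume 100 g: 40 g C, 6.714 g H, 53.286 g O.
Moles — C: 40 / 12.01 = 3.331 mol; H: 6.714 / 1.008 = 6.661 mol; O: 53.286 / 16.00 = 3.33 mol
Ratios (÷ 3.33): C 1.000, H 2.000, O 1.000
→ CH2O
Empirical-formula mass = 30.03 g/mol
n = 119 / 30.03 = 3.96 ≈ 4
Molecular formula = (CH2O)×4 = C4H8O4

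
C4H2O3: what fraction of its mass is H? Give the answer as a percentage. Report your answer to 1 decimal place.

Molar mass = 4(12.01) + 2(1.008) + 3(16.00) = 98.056 g/mol
Mass of H per mole = 2 × 1.008 = 2.016 g
% H = 2.016 / 98.056 × 100 = 2.1%

2.1%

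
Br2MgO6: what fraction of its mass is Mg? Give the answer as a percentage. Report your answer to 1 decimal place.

8.7%

Molar mass = 2(79.90) + 1(24.31) + 6(16.00) = 280.110 g/mol
Mass of Mg per mole = 1 × 24.31 = 24.310 g
% Mg = 24.310 / 280.110 × 100 = 8.7%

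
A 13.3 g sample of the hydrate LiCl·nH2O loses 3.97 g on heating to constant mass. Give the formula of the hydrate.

LiCl·H2O

Mass of anhydrous LiCl = 13.3 − 3.97 = 9.33 g
mol H2O = 3.97 / 18.02 = 0.2203
Molar mass of LiCl = 42.39 g/mol → mol LiCl = 9.33 / 42.39 = 0.2201
n = 0.2203 / 0.2201 = 1.00 ≈ 1 → LiCl·H2O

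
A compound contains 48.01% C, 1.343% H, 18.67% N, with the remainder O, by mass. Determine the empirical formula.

Assume 100 g: 48.01 g C, 1.343 g H, 18.67 g N, 31.977 g O.
n(C) = 48.01/12.01 = 3.998, n(H) = 1.343/1.008 = 1.332, n(N) = 18.67/14.01 = 1.333, n(O) = 31.977/16.00 = 1.999
Ratios (÷ 1.332): C 3.000, H 1.000, N 1.000, O 1.500
Multiply by 2: C 6.00, H 2.00, N 2.00, O 3.00 → C6H2N2O3

C6H2N2O3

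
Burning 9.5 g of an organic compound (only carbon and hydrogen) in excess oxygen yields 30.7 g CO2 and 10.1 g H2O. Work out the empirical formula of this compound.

C5H8

mol C = 30.7 / 44.01 = 0.6976; mass C = 0.6976 × 12.01 = 8.378 g
mol H = 2 × (10.1 / 18.02) = 1.121; mass H = 1.121 × 1.008 = 1.130 g
Smallest is C at 0.6976 mol; normalising gives C 1.000, H 1.607
Multiply by 5: C 5.00, H 8.03 → C5H8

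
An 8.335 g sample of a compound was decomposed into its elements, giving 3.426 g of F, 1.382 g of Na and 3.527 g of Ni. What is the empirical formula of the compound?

n(F) = 3.426/19.00 = 0.1803, n(Na) = 1.382/22.99 = 0.06011, n(Ni) = 3.527/58.69 = 0.0601
Ratios (÷ 0.0601): F 3.000, Na 1.000, Ni 1.000
→ F3NaNi

F3NaNi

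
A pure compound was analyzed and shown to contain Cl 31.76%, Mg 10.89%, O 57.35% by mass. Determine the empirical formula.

Cl2MgO8

Assume 100 g: 31.76 g Cl, 10.89 g Mg, 57.35 g O.
n(Cl) = 31.76/35.45 = 0.8959, n(Mg) = 10.89/24.31 = 0.448, n(O) = 57.35/16.00 = 3.584
Ratios (÷ 0.448): Cl 2.000, Mg 1.000, O 8.001
→ Cl2MgO8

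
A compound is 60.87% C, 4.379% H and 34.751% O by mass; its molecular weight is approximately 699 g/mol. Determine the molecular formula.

C35H30O15

Assume 100 g: 60.87 g C, 4.379 g H, 34.751 g O.
n(C) = 60.87/12.01 = 5.068, n(H) = 4.379/1.008 = 4.344, n(O) = 34.751/16.00 = 2.172
Divide by the smallest (2.172 mol O): C 2.334, H 2.000, O 1.000
Scaling by 3: C 7.00, H 6.00, O 3.00 → C7H6O3
Empirical-formula mass = 138.12 g/mol
n = 699 / 138.12 = 5.06 ≈ 5
Molecular formula = (C7H6O3)×5 = C35H30O15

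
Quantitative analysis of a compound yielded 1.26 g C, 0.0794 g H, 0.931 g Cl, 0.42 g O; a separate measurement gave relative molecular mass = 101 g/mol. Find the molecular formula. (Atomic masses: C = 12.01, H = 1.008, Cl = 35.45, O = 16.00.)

C: 1.26 g ÷ 12.01 g/mol = 0.1049 mol
H: 0.0794 g ÷ 1.008 g/mol = 0.07877 mol
Cl: 0.931 g ÷ 35.45 g/mol = 0.02626 mol
O: 0.42 g ÷ 16.00 g/mol = 0.02625 mol
Ratios (÷ 0.02625): C 3.997, H 3.001, Cl 1.000, O 1.000
Ratio ≈ 4:3:1:1, so the empirical formula is C4H3ClO
Empirical-formula mass = 102.51 g/mol
n = 101 / 102.51 = 0.99 ≈ 1
Molecular formula = empirical formula = C4H3ClO

C4H3ClO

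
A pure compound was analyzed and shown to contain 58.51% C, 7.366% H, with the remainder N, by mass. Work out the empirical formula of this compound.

C2H3N

Assume 100 g: 58.51 g C, 7.366 g H, 34.124 g N.
n(C) = 58.51/12.01 = 4.872, n(H) = 7.366/1.008 = 7.308, n(N) = 34.124/14.01 = 2.436
Smallest is N at 2.436 mol; normalising gives C 2.000, H 3.000, N 1.000
→ C2H3N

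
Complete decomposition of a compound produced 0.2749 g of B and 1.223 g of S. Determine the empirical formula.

B2S3

n(B) = 0.2749/10.81 = 0.02543, n(S) = 1.223/32.07 = 0.03814
Divide by the smallest (0.02543 mol B): B 1.000, S 1.500
×2: B 2.00, S 3.00 → B2S3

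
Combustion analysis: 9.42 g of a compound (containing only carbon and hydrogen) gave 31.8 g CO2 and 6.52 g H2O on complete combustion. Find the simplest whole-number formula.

CH

mol C = 31.8 / 44.01 = 0.7226; mass C = 0.7226 × 12.01 = 8.678 g
mol H = 2 × (6.52 / 18.02) = 0.7236; mass H = 0.7236 × 1.008 = 0.7294 g
Smallest is C at 0.7226 mol; normalising gives C 1.000, H 1.001
Ratio ≈ 1:1, so the empirical formula is CH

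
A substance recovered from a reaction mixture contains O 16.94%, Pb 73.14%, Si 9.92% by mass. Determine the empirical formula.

O3PbSi

Assume 100 g: 16.94 g O, 73.14 g Pb, 9.92 g Si.
O: 16.94 g ÷ 16.00 g/mol = 1.059 mol
Pb: 73.14 g ÷ 207.2 g/mol = 0.353 mol
Si: 9.92 g ÷ 28.09 g/mol = 0.3532 mol
Ratios (÷ 0.353): O 2.999, Pb 1.000, Si 1.000
≈ 3:1:1 → O3PbSi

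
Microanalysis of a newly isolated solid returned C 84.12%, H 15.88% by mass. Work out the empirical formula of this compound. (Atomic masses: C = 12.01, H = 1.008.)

Assume 100 g: 84.12 g C, 15.88 g H.
Moles — C: 84.12 / 12.01 = 7.004 mol; H: 15.88 / 1.008 = 15.75 mol
Smallest is C at 7.004 mol; normalising gives C 1.000, H 2.249
×4: C 4.00, H 9.00 → C4H9

C4H9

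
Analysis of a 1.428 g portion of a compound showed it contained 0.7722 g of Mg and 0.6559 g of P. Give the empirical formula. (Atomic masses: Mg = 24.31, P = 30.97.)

Mg3P2

n(Mg) = 0.7722/24.31 = 0.03176, n(P) = 0.6559/30.97 = 0.02118
Ratios (÷ 0.02118): Mg 1.500, P 1.000
Scaling by 2: Mg 3.00, P 2.00 → Mg3P2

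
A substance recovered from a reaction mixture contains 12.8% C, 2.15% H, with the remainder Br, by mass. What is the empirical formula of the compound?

CH2Br

Assume 100 g: 12.8 g C, 2.15 g H, 85.05 g Br.
Moles — C: 12.8 / 12.01 = 1.066 mol; H: 2.15 / 1.008 = 2.133 mol; Br: 85.05 / 79.90 = 1.064 mol
Ratios (÷ 1.064): C 1.001, H 2.004, Br 1.000
Ratio ≈ 1:2:1, so the empirical formula is CH2Br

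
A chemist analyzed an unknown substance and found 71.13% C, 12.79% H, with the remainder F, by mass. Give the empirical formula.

C7H15F

Assume 100 g: 71.13 g C, 12.79 g H, 16.08 g F.
C: 71.13 g ÷ 12.01 g/mol = 5.923 mol
H: 12.79 g ÷ 1.008 g/mol = 12.69 mol
F: 16.08 g ÷ 19.00 g/mol = 0.8463 mol
Ratios (÷ 0.8463): C 6.998, H 14.993, F 1.000
Ratio ≈ 7:15:1, so the empirical formula is C7H15F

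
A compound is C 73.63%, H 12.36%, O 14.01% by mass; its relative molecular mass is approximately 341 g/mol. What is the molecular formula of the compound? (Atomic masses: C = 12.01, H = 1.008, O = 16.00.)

C21H42O3

Assume 100 g: 73.63 g C, 12.36 g H, 14.01 g O.
n(C) = 73.63/12.01 = 6.131, n(H) = 12.36/1.008 = 12.26, n(O) = 14.01/16.00 = 0.8756
Divide by the smallest (0.8756 mol O): C 7.002, H 14.004, O 1.000
≈ 7:14:1 → C7H14O
Empirical-formula mass = 114.18 g/mol
n = 341 / 114.18 = 2.99 ≈ 3
Molecular formula = (C7H14O)×3 = C21H42O3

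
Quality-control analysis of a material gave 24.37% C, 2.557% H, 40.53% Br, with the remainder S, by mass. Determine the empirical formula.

C4H5BrS2

Assume 100 g: 24.37 g C, 2.557 g H, 40.53 g Br, 32.543 g S.
n(C) = 24.37/12.01 = 2.029, n(H) = 2.557/1.008 = 2.537, n(Br) = 40.53/79.90 = 0.5073, n(S) = 32.543/32.07 = 1.015
Smallest is Br at 0.5073 mol; normalising gives C 4.000, H 5.001, Br 1.000, S 2.000
≈ 4:5:1:2 → C4H5BrS2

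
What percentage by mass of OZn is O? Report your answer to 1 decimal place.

Molar mass = 1(16.00) + 1(65.38) = 81.380 g/mol
Mass of O per mole = 1 × 16.00 = 16.000 g
% O = 16.000 / 81.380 × 100 = 19.7%

19.7%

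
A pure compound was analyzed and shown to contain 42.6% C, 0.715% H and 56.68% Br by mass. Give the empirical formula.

C5HBr

Assume 100 g: 42.6 g C, 0.715 g H, 56.68 g Br.
n(C) = 42.6/12.01 = 3.547, n(H) = 0.715/1.008 = 0.7093, n(Br) = 56.68/79.90 = 0.7094
Ratios (÷ 0.7093): C 5.001, H 1.000, Br 1.000
→ C5HBr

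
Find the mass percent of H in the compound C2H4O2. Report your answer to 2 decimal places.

6.71%

Molar mass = 2(12.01) + 4(1.008) + 2(16.00) = 60.052 g/mol
Mass of H per mole = 4 × 1.008 = 4.032 g
% H = 4.032 / 60.052 × 100 = 6.71%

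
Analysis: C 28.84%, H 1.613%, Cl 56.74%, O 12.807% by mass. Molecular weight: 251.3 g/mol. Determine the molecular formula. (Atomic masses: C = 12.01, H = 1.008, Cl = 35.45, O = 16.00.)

C6H4Cl4O2

Assume 100 g: 28.84 g C, 1.613 g H, 56.74 g Cl, 12.807 g O.
C: 28.84 g ÷ 12.01 g/mol = 2.401 mol
H: 1.613 g ÷ 1.008 g/mol = 1.6 mol
Cl: 56.74 g ÷ 35.45 g/mol = 1.601 mol
O: 12.807 g ÷ 16.00 g/mol = 0.8004 mol
Divide by the smallest (0.8004 mol O): C 3.000, H 1.999, Cl 2.000, O 1.000
Ratio ≈ 3:2:2:1, so the empirical formula is C3H2Cl2O
Empirical-formula mass = 124.95 g/mol
n = 251.3 / 124.95 = 2.01 ≈ 2
Molecular formula = (C3H2Cl2O)×2 = C6H4Cl4O2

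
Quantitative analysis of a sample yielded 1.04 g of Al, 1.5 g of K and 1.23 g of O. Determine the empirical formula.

AlKO2

n(Al) = 1.04/26.98 = 0.03855, n(K) = 1.5/39.10 = 0.03836, n(O) = 1.23/16.00 = 0.07687
Ratios (÷ 0.03836): Al 1.005, K 1.000, O 2.004
≈ 1:1:2 → AlKO2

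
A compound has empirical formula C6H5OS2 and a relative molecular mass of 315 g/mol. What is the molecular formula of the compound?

C12H10O2S4

Empirical-formula mass = 157.24 g/mol
n = 315 / 157.24 = 2.00 ≈ 2
Molecular formula = (C6H5OS2)2 = C12H10O2S4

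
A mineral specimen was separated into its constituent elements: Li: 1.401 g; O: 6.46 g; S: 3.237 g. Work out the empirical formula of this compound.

n(Li) = 1.401/6.94 = 0.2019, n(O) = 6.46/16.00 = 0.4037, n(S) = 3.237/32.07 = 0.1009
Smallest is S at 0.1009 mol; normalising gives Li 2.000, O 4.000, S 1.000
Ratio ≈ 2:4:1, so the empirical formula is Li2O4S

Li2O4S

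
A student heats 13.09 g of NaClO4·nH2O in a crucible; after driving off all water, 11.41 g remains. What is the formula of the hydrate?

NaClO4·H2O

Mass of water lost = 13.09 − 11.41 = 1.68 g → 1.68 / 18.02 = 0.09323 mol H2O
Molar mass of NaClO4 = 122.44 g/mol → mol NaClO4 = 11.41 / 122.44 = 0.09319
n = 0.09323 / 0.09319 = 1.00 ≈ 1 → NaClO4·H2O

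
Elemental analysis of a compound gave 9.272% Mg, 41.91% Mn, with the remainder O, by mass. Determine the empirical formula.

Assume 100 g: 9.272 g Mg, 41.91 g Mn, 48.818 g O.
n(Mg) = 9.272/24.31 = 0.3814, n(Mn) = 41.91/54.94 = 0.7628, n(O) = 48.818/16.00 = 3.051
Ratios (÷ 0.3814): Mg 1.000, Mn 2.000, O 8.000
≈ 1:2:8 → MgMn2O8

MgMn2O8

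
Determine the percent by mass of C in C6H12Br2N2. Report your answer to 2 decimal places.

Molar mass = 6(12.01) + 12(1.008) + 2(79.90) + 2(14.01) = 271.976 g/mol
Mass of C per mole = 6 × 12.01 = 72.060 g
% C = 72.060 / 271.976 × 100 = 26.49%

26.49%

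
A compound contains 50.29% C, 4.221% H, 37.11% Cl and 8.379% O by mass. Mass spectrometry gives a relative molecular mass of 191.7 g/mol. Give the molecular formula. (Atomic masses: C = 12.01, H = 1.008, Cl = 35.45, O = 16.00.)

Assume 100 g: 50.29 g C, 4.221 g H, 37.11 g Cl, 8.379 g O.
n(C) = 50.29/12.01 = 4.187, n(H) = 4.221/1.008 = 4.188, n(Cl) = 37.11/35.45 = 1.047, n(O) = 8.379/16.00 = 0.5237
Ratios (÷ 0.5237): C 7.996, H 7.996, Cl 1.999, O 1.000
≈ 8:8:2:1 → C8H8Cl2O
Empirical-formula mass = 191.04 g/mol
n = 191.7 / 191.04 = 1.00 ≈ 1
Molecular formula = empirical formula = C8H8Cl2O

C8H8Cl2O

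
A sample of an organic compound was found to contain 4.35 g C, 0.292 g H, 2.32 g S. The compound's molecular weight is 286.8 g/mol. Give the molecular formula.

n(C) = 4.35/12.01 = 0.3622, n(H) = 0.292/1.008 = 0.2897, n(S) = 2.32/32.07 = 0.07234
Ratios (÷ 0.07234): C 5.007, H 4.004, S 1.000
→ C5H4S
Empirical-formula mass = 96.15 g/mol
n = 286.8 / 96.15 = 2.98 ≈ 3
Molecular formula = (C5H4S)×3 = C15H12S3

C15H12S3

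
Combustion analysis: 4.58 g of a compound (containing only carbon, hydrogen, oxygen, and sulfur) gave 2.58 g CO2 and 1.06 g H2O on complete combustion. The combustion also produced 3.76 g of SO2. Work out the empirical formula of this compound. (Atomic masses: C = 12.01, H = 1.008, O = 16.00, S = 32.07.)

CH2O2S

mol C = 2.58 / 44.01 = 0.05862; mass C = 0.05862 × 12.01 = 0.7041 g
mol H = 2 × (1.06 / 18.02) = 0.1176; mass H = 0.1176 × 1.008 = 0.1186 g
mol S = 3.76 / 64.07 = 0.05869; mass S = 1.882 g
mass O = 4.58 − (2.705) = 1.875 g → mol O = 0.1172
Divide by the smallest (0.05862 mol C): C 1.000, H 2.007, O 1.999, S 1.001
Ratio ≈ 1:2:2:1, so the empirical formula is CH2O2S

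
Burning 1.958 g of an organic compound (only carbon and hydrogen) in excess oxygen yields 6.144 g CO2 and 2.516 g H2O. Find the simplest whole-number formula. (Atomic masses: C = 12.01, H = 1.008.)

CH2

mol C = 6.144 / 44.01 = 0.1396; mass C = 0.1396 × 12.01 = 1.677 g
mol H = 2 × (2.516 / 18.02) = 0.2792; mass H = 0.2792 × 1.008 = 0.2815 g
Divide by the smallest (0.1396 mol C): C 1.000, H 2.000
≈ 1:2 → CH2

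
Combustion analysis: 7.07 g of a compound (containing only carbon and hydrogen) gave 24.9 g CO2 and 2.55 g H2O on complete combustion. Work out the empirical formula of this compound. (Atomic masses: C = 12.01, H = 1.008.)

mol C = 24.9 / 44.01 = 0.5658; mass C = 0.5658 × 12.01 = 6.795 g
mol H = 2 × (2.55 / 18.02) = 0.2830; mass H = 0.2830 × 1.008 = 0.2853 g
Ratios (÷ 0.283): C 1.999, H 1.000
≈ 2:1 → C2H

C2H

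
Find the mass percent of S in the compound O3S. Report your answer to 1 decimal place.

Molar mass = 3(16.00) + 1(32.07) = 80.070 g/mol
Mass of S per mole = 1 × 32.07 = 32.070 g
% S = 32.070 / 80.070 × 100 = 40.1%

40.1%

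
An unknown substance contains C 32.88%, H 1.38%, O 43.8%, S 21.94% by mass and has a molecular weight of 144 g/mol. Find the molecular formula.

Assume 100 g: 32.88 g C, 1.38 g H, 43.8 g O, 21.94 g S.
C: 32.88 g ÷ 12.01 g/mol = 2.738 mol
H: 1.38 g ÷ 1.008 g/mol = 1.369 mol
O: 43.8 g ÷ 16.00 g/mol = 2.737 mol
S: 21.94 g ÷ 32.07 g/mol = 0.6841 mol
Divide by the smallest (0.6841 mol S): C 4.002, H 2.001, O 4.001, S 1.000
Ratio ≈ 4:2:4:1, so the empirical formula is C4H2O4S
Empirical-formula mass = 146.13 g/mol
n = 144 / 146.13 = 0.99 ≈ 1
Molecular formula = empirical formula = C4H2O4S

C4H2O4S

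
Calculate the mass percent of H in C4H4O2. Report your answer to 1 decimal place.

4.8%

Molar mass = 4(12.01) + 4(1.008) + 2(16.00) = 84.072 g/mol
Mass of H per mole = 4 × 1.008 = 4.032 g
% H = 4.032 / 84.072 × 100 = 4.8%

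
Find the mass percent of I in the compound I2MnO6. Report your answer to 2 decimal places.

62.71%

Molar mass = 2(126.90) + 1(54.94) + 6(16.00) = 404.740 g/mol
Mass of I per mole = 2 × 126.90 = 253.800 g
% I = 253.800 / 404.740 × 100 = 62.71%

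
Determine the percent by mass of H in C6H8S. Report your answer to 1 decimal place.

7.2%

Molar mass = 6(12.01) + 8(1.008) + 1(32.07) = 112.194 g/mol
Mass of H per mole = 8 × 1.008 = 8.064 g
% H = 8.064 / 112.194 × 100 = 7.2%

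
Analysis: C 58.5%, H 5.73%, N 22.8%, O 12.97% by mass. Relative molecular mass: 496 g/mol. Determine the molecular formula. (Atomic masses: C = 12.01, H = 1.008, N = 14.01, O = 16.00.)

C24H28N8O4

Assume 100 g: 58.5 g C, 5.73 g H, 22.8 g N, 12.97 g O.
Moles — C: 58.5 / 12.01 = 4.871 mol; H: 5.73 / 1.008 = 5.685 mol; N: 22.8 / 14.01 = 1.627 mol; O: 12.97 / 16.00 = 0.8106 mol
Divide by the smallest (0.8106 mol O): C 6.009, H 7.013, N 2.008, O 1.000
Ratio ≈ 6:7:2:1, so the empirical formula is C6H7N2O
Empirical-formula mass = 123.14 g/mol
n = 496 / 123.14 = 4.03 ≈ 4
Molecular formula = (C6H7N2O)×4 = C24H28N8O4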